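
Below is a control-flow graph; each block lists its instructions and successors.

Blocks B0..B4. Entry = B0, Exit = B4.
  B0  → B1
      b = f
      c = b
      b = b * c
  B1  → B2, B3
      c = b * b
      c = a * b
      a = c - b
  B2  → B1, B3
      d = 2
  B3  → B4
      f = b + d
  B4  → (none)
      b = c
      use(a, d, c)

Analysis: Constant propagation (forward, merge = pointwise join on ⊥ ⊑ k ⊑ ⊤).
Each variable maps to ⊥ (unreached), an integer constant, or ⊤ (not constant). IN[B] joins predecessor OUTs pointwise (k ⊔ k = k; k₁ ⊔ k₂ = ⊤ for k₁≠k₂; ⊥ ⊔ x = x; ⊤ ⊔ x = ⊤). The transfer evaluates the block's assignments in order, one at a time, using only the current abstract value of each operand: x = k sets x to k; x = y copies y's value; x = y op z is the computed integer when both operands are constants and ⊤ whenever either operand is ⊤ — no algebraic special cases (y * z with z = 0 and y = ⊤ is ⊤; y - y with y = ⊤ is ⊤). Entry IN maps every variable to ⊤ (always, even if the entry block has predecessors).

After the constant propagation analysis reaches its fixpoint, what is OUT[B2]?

Converged values:
  B0:   IN=(all ⊤)   OUT=(all ⊤)
  B1:   IN=(all ⊤)   OUT=(all ⊤)
  B2:   IN=(all ⊤)   OUT={d:2; rest ⊤}
  B3:   IN=(all ⊤)   OUT=(all ⊤)
  B4:   IN=(all ⊤)   OUT=(all ⊤)

Merge at B2: IN[B2] = OUT[B1] = {a: ⊤, b: ⊤, c: ⊤, d: ⊤, e: ⊤, f: ⊤}
Applying B2's transfer function to that IN value gives OUT[B2] (row B2 above).

Answer: {a: ⊤, b: ⊤, c: ⊤, d: 2, e: ⊤, f: ⊤}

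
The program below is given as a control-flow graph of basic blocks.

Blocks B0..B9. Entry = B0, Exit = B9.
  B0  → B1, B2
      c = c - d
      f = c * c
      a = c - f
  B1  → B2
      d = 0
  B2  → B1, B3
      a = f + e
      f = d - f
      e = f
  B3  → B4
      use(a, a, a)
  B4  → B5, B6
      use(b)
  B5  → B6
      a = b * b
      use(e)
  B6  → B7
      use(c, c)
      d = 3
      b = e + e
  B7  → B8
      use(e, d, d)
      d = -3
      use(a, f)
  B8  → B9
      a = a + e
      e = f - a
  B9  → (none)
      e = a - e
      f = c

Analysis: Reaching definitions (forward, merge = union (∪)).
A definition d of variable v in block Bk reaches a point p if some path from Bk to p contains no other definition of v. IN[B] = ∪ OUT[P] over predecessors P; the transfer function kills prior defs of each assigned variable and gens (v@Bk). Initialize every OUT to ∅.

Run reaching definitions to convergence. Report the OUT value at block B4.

Per-block solution:
  B0:  IN={}  OUT={a@B0, c@B0, f@B0}
  B1:  IN={a@B0, a@B2, c@B0, d@B1, e@B2, f@B0, f@B2}  OUT={a@B0, a@B2, c@B0, d@B1, e@B2, f@B0, f@B2}
  B2:  IN={a@B0, a@B2, c@B0, d@B1, e@B2, f@B0, f@B2}  OUT={a@B2, c@B0, d@B1, e@B2, f@B2}
  B3:  IN={a@B2, c@B0, d@B1, e@B2, f@B2}  OUT={a@B2, c@B0, d@B1, e@B2, f@B2}
  B4:  IN={a@B2, c@B0, d@B1, e@B2, f@B2}  OUT={a@B2, c@B0, d@B1, e@B2, f@B2}
  B5:  IN={a@B2, c@B0, d@B1, e@B2, f@B2}  OUT={a@B5, c@B0, d@B1, e@B2, f@B2}
  B6:  IN={a@B2, a@B5, c@B0, d@B1, e@B2, f@B2}  OUT={a@B2, a@B5, b@B6, c@B0, d@B6, e@B2, f@B2}
  B7:  IN={a@B2, a@B5, b@B6, c@B0, d@B6, e@B2, f@B2}  OUT={a@B2, a@B5, b@B6, c@B0, d@B7, e@B2, f@B2}
  B8:  IN={a@B2, a@B5, b@B6, c@B0, d@B7, e@B2, f@B2}  OUT={a@B8, b@B6, c@B0, d@B7, e@B8, f@B2}
  B9:  IN={a@B8, b@B6, c@B0, d@B7, e@B8, f@B2}  OUT={a@B8, b@B6, c@B0, d@B7, e@B9, f@B9}

Merge at B4: IN[B4] = OUT[B3] = {a@B2, c@B0, d@B1, e@B2, f@B2}
Applying B4's transfer function to that IN value gives OUT[B4] (row B4 above).

Answer: {a@B2, c@B0, d@B1, e@B2, f@B2}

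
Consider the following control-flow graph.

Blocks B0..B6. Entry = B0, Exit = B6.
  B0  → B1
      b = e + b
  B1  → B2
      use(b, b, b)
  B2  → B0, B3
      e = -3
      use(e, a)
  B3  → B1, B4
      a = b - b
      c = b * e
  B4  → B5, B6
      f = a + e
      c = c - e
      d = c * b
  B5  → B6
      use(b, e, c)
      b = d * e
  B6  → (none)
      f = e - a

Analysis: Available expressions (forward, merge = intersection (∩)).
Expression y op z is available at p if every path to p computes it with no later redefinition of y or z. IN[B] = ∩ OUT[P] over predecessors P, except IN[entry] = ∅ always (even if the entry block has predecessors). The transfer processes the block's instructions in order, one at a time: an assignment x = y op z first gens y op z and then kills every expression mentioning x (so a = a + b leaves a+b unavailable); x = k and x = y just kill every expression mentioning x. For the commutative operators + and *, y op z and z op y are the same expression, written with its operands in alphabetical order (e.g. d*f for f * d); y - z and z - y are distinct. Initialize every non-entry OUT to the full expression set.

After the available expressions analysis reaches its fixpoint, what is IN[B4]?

Answer: {b*e, b-b}

Derivation:
Per-block solution:
  B0:  IN={}  OUT={}
  B1:  IN={}  OUT={}
  B2:  IN={}  OUT={}
  B3:  IN={}  OUT={b*e, b-b}
  B4:  IN={b*e, b-b}  OUT={a+e, b*c, b*e, b-b}
  B5:  IN={a+e, b*c, b*e, b-b}  OUT={a+e, d*e}
  B6:  IN={a+e}  OUT={a+e, e-a}

Merge at B4: IN[B4] = OUT[B3] = {b*e, b-b}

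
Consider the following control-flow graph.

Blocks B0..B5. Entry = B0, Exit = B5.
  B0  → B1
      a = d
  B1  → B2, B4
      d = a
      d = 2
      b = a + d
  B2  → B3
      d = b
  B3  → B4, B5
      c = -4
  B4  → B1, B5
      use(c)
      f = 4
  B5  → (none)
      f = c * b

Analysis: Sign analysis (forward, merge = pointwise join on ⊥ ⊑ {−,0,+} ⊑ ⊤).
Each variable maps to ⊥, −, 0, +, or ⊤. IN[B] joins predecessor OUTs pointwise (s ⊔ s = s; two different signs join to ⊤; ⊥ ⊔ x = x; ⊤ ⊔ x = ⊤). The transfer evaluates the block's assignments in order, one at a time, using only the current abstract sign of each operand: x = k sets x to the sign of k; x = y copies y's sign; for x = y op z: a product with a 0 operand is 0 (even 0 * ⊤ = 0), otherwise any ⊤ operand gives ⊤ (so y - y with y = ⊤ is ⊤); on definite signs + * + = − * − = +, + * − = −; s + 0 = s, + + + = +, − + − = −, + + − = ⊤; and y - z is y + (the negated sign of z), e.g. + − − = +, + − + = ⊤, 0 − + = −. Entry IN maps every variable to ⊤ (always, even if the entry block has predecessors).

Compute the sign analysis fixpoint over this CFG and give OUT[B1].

Per-block solution:
  B0:   IN=(all ⊤)   OUT=(all ⊤)
  B1:   IN=(all ⊤)   OUT={d:+; rest ⊤}
  B2:   IN={d:+; rest ⊤}   OUT=(all ⊤)
  B3:   IN=(all ⊤)   OUT={c:-; rest ⊤}
  B4:   IN=(all ⊤)   OUT={f:+; rest ⊤}
  B5:   IN=(all ⊤)   OUT=(all ⊤)

Merge at B1: IN[B1] = OUT[B0] ⊔ OUT[B4] = {a: ⊤, b: ⊤, c: ⊤, d: ⊤, e: ⊤, f: ⊤}
Applying B1's transfer function to that IN value gives OUT[B1] (row B1 above).

Answer: {a: ⊤, b: ⊤, c: ⊤, d: +, e: ⊤, f: ⊤}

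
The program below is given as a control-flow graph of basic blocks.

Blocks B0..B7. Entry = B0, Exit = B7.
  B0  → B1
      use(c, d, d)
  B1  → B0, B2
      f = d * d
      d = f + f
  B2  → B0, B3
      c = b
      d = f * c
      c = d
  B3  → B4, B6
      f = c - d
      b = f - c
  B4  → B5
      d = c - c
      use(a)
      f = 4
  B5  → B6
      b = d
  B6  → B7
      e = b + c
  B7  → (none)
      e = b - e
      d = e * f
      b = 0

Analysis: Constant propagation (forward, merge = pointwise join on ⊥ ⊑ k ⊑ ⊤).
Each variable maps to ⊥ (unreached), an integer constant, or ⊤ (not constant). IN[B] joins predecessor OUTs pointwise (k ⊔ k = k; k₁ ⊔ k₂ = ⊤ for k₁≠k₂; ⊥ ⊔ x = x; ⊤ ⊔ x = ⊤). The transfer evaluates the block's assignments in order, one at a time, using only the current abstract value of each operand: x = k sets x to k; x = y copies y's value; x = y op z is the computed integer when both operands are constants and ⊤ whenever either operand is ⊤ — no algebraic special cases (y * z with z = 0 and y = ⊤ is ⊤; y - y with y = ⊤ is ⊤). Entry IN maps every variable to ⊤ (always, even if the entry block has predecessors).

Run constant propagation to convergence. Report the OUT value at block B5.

Answer: {a: ⊤, b: ⊤, c: ⊤, d: ⊤, e: ⊤, f: 4}

Derivation:
Fixpoint table:
  B0:  IN=(all ⊤)  OUT=(all ⊤)
  B1:  IN=(all ⊤)  OUT=(all ⊤)
  B2:  IN=(all ⊤)  OUT=(all ⊤)
  B3:  IN=(all ⊤)  OUT=(all ⊤)
  B4:  IN=(all ⊤)  OUT={f:4; rest ⊤}
  B5:  IN={f:4; rest ⊤}  OUT={f:4; rest ⊤}
  B6:  IN=(all ⊤)  OUT=(all ⊤)
  B7:  IN=(all ⊤)  OUT={b:0; rest ⊤}

Merge at B5: IN[B5] = OUT[B4] = {a: ⊤, b: ⊤, c: ⊤, d: ⊤, e: ⊤, f: 4}
Applying B5's transfer function to that IN value gives OUT[B5] (row B5 above).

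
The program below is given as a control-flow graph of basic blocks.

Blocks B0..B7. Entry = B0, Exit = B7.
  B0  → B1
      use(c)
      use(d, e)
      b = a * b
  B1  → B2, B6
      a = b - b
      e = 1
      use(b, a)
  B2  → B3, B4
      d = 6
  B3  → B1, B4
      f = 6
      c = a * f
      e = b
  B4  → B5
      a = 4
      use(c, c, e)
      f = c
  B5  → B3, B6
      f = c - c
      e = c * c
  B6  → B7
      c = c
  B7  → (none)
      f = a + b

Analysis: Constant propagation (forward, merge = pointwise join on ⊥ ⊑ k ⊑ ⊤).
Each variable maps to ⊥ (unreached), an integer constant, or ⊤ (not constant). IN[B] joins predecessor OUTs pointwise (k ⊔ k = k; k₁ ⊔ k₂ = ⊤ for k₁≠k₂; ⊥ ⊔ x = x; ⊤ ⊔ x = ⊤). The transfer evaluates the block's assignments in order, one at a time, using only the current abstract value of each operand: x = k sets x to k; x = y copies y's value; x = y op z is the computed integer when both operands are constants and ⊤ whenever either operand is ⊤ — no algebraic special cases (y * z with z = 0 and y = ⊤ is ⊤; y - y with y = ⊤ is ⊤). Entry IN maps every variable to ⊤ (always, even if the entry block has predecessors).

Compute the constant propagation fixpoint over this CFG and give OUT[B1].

Answer: {a: ⊤, b: ⊤, c: ⊤, d: ⊤, e: 1, f: ⊤}

Working:
Converged values:
  B0: | IN=(all ⊤) | OUT=(all ⊤)
  B1: | IN=(all ⊤) | OUT={e:1; rest ⊤}
  B2: | IN={e:1; rest ⊤} | OUT={d:6, e:1; rest ⊤}
  B3: | IN={d:6; rest ⊤} | OUT={d:6, f:6; rest ⊤}
  B4: | IN={d:6; rest ⊤} | OUT={a:4, d:6; rest ⊤}
  B5: | IN={a:4, d:6; rest ⊤} | OUT={a:4, d:6; rest ⊤}
  B6: | IN=(all ⊤) | OUT=(all ⊤)
  B7: | IN=(all ⊤) | OUT=(all ⊤)

Merge at B1: IN[B1] = OUT[B0] ⊔ OUT[B3] = {a: ⊤, b: ⊤, c: ⊤, d: ⊤, e: ⊤, f: ⊤}
Applying B1's transfer function to that IN value gives OUT[B1] (row B1 above).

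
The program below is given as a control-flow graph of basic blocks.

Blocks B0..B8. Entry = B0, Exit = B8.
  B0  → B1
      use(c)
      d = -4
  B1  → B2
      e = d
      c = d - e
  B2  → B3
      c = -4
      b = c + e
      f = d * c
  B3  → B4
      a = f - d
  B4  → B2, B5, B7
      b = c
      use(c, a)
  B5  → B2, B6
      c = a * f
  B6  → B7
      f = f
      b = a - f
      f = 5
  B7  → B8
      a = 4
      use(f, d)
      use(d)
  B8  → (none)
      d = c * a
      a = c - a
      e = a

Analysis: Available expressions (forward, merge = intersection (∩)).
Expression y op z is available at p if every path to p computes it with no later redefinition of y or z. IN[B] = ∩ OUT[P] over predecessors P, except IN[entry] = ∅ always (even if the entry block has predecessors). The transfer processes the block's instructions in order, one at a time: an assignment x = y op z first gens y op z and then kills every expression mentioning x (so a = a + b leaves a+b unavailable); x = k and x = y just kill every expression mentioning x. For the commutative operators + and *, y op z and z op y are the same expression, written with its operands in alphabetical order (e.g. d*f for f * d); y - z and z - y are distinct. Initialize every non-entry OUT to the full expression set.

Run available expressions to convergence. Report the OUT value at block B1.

Answer: {d-e}

Derivation:
Converged values:
  B0: | IN={} | OUT={}
  B1: | IN={} | OUT={d-e}
  B2: | IN={d-e} | OUT={c*d, c+e, d-e}
  B3: | IN={c*d, c+e, d-e} | OUT={c*d, c+e, d-e, f-d}
  B4: | IN={c*d, c+e, d-e, f-d} | OUT={c*d, c+e, d-e, f-d}
  B5: | IN={c*d, c+e, d-e, f-d} | OUT={a*f, d-e, f-d}
  B6: | IN={a*f, d-e, f-d} | OUT={d-e}
  B7: | IN={d-e} | OUT={d-e}
  B8: | IN={d-e} | OUT={}

Merge at B1: IN[B1] = OUT[B0] = {}
Applying B1's transfer function to that IN value gives OUT[B1] (row B1 above).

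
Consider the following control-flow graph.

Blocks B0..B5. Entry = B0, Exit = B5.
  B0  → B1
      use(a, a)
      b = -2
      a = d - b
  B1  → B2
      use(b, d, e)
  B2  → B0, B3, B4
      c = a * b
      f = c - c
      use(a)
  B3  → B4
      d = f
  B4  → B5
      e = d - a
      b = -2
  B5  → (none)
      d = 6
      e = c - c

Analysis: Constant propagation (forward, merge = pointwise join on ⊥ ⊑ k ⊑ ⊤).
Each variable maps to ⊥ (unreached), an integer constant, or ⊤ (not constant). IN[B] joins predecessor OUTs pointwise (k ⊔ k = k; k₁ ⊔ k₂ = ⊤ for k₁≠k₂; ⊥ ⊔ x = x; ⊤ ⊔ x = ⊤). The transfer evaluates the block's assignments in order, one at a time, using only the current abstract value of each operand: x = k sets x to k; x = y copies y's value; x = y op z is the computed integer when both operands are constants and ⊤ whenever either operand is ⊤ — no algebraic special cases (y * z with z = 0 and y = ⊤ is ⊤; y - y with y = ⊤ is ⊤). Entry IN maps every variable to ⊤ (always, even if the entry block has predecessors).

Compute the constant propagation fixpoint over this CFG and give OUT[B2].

Answer: {a: ⊤, b: -2, c: ⊤, d: ⊤, e: ⊤, f: ⊤}

Derivation:
Per-block solution:
  B0:   IN=(all ⊤)   OUT={b:-2; rest ⊤}
  B1:   IN={b:-2; rest ⊤}   OUT={b:-2; rest ⊤}
  B2:   IN={b:-2; rest ⊤}   OUT={b:-2; rest ⊤}
  B3:   IN={b:-2; rest ⊤}   OUT={b:-2; rest ⊤}
  B4:   IN={b:-2; rest ⊤}   OUT={b:-2; rest ⊤}
  B5:   IN={b:-2; rest ⊤}   OUT={b:-2, d:6; rest ⊤}

Merge at B2: IN[B2] = OUT[B1] = {a: ⊤, b: -2, c: ⊤, d: ⊤, e: ⊤, f: ⊤}
Applying B2's transfer function to that IN value gives OUT[B2] (row B2 above).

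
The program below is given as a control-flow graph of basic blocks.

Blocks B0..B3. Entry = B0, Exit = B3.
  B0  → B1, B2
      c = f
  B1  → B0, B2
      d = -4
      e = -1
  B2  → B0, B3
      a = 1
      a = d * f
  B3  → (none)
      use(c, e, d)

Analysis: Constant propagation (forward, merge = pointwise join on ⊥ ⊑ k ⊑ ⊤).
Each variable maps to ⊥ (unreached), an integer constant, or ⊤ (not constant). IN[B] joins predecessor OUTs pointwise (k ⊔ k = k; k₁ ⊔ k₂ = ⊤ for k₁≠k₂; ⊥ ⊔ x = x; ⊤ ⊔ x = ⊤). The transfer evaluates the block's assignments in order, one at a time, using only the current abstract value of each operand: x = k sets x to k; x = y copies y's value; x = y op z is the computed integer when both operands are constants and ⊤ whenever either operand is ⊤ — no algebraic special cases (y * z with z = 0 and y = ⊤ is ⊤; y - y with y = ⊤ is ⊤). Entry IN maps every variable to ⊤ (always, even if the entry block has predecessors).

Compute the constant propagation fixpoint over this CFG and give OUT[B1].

Per-block solution:
  B0: | IN=(all ⊤) | OUT=(all ⊤)
  B1: | IN=(all ⊤) | OUT={d:-4, e:-1; rest ⊤}
  B2: | IN=(all ⊤) | OUT=(all ⊤)
  B3: | IN=(all ⊤) | OUT=(all ⊤)

Merge at B1: IN[B1] = OUT[B0] = {a: ⊤, b: ⊤, c: ⊤, d: ⊤, e: ⊤, f: ⊤}
Applying B1's transfer function to that IN value gives OUT[B1] (row B1 above).

Answer: {a: ⊤, b: ⊤, c: ⊤, d: -4, e: -1, f: ⊤}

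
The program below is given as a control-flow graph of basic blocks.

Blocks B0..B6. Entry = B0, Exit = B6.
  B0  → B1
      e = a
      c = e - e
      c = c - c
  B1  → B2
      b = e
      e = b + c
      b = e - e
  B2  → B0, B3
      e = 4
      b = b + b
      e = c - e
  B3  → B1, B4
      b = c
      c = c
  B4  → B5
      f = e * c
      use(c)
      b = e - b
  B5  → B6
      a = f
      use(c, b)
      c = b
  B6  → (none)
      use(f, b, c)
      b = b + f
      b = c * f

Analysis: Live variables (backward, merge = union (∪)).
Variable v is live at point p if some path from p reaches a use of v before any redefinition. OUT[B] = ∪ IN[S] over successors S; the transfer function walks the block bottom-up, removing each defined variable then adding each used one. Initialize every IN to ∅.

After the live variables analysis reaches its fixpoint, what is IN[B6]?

Answer: {b, c, f}

Trace:
Per-block solution:
  B0:   IN={a}   OUT={a, c, e}
  B1:   IN={a, c, e}   OUT={a, b, c}
  B2:   IN={a, b, c}   OUT={a, c, e}
  B3:   IN={a, c, e}   OUT={a, b, c, e}
  B4:   IN={b, c, e}   OUT={b, c, f}
  B5:   IN={b, c, f}   OUT={b, c, f}
  B6:   IN={b, c, f}   OUT={}

B6 is the boundary node: OUT[B6] = {}
Applying B6's transfer function to that OUT value gives IN[B6] (row B6 above).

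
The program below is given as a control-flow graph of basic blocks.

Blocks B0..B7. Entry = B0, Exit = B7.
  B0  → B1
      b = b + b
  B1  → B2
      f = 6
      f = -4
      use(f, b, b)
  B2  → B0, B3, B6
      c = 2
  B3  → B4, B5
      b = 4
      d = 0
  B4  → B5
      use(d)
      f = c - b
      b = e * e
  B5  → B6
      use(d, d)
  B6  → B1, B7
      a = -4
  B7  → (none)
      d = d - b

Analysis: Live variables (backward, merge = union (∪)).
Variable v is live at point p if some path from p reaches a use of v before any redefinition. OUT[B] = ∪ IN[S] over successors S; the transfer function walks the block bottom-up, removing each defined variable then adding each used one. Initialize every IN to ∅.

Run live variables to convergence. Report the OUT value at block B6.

Per-block solution:
  B0:  IN={b, d, e}  OUT={b, d, e}
  B1:  IN={b, d, e}  OUT={b, d, e}
  B2:  IN={b, d, e}  OUT={b, c, d, e}
  B3:  IN={c, e}  OUT={b, c, d, e}
  B4:  IN={b, c, d, e}  OUT={b, d, e}
  B5:  IN={b, d, e}  OUT={b, d, e}
  B6:  IN={b, d, e}  OUT={b, d, e}
  B7:  IN={b, d}  OUT={}

Merge at B6: OUT[B6] = IN[B1] ⊔ IN[B7] = {b, d, e}

Answer: {b, d, e}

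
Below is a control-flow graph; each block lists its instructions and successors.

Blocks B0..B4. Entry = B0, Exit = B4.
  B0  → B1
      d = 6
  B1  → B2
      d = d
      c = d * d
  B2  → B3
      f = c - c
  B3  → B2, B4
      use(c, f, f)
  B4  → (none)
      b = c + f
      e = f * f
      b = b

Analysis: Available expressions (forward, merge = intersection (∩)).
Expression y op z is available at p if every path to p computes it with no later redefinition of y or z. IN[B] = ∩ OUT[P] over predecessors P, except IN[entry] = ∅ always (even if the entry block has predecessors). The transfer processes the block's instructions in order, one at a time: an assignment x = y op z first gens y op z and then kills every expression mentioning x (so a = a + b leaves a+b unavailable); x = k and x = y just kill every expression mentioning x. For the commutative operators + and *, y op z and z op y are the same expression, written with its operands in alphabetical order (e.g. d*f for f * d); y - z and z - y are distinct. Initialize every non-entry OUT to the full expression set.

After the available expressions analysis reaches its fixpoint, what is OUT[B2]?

Answer: {c-c, d*d}

Derivation:
Converged values:
  B0:   IN={}   OUT={}
  B1:   IN={}   OUT={d*d}
  B2:   IN={d*d}   OUT={c-c, d*d}
  B3:   IN={c-c, d*d}   OUT={c-c, d*d}
  B4:   IN={c-c, d*d}   OUT={c+f, c-c, d*d, f*f}

Merge at B2: IN[B2] = OUT[B1] ∩ OUT[B3] = {d*d}
Applying B2's transfer function to that IN value gives OUT[B2] (row B2 above).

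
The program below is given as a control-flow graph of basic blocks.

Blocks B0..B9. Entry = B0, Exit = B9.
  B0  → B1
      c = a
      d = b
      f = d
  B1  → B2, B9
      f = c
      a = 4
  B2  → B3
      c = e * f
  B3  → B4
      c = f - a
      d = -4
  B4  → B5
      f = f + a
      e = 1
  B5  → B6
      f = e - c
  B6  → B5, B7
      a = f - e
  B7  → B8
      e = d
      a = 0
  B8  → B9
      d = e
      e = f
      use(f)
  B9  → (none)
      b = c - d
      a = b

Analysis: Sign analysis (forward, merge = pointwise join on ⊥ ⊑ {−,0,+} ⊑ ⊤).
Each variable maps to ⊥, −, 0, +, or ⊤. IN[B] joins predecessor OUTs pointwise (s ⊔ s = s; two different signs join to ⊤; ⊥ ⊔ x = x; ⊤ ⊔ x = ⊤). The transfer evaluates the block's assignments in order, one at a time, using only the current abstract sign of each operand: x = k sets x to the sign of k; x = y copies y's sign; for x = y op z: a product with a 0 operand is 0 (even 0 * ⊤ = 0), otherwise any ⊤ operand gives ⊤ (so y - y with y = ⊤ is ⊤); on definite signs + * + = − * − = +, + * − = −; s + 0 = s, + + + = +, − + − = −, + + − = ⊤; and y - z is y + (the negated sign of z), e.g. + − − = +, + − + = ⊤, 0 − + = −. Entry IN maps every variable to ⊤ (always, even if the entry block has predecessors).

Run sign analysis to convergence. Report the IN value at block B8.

Converged values:
  B0:  IN=(all ⊤)  OUT=(all ⊤)
  B1:  IN=(all ⊤)  OUT={a:+; rest ⊤}
  B2:  IN={a:+; rest ⊤}  OUT={a:+; rest ⊤}
  B3:  IN={a:+; rest ⊤}  OUT={a:+, d:-; rest ⊤}
  B4:  IN={a:+, d:-; rest ⊤}  OUT={a:+, d:-, e:+; rest ⊤}
  B5:  IN={d:-, e:+; rest ⊤}  OUT={d:-, e:+; rest ⊤}
  B6:  IN={d:-, e:+; rest ⊤}  OUT={d:-, e:+; rest ⊤}
  B7:  IN={d:-, e:+; rest ⊤}  OUT={a:0, d:-, e:-; rest ⊤}
  B8:  IN={a:0, d:-, e:-; rest ⊤}  OUT={a:0, d:-; rest ⊤}
  B9:  IN=(all ⊤)  OUT=(all ⊤)

Merge at B8: IN[B8] = OUT[B7] = {a: 0, b: ⊤, c: ⊤, d: -, e: -, f: ⊤}

Answer: {a: 0, b: ⊤, c: ⊤, d: -, e: -, f: ⊤}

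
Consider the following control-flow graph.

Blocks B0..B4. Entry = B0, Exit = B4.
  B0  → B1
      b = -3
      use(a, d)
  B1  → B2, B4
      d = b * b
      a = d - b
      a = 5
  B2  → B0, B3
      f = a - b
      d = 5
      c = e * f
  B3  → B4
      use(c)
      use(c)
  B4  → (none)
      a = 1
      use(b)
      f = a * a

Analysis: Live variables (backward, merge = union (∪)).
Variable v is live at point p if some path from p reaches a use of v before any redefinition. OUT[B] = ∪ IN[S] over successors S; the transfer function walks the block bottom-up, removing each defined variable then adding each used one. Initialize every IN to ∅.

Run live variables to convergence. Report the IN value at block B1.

Per-block solution:
  B0: | IN={a, d, e} | OUT={b, e}
  B1: | IN={b, e} | OUT={a, b, e}
  B2: | IN={a, b, e} | OUT={a, b, c, d, e}
  B3: | IN={b, c} | OUT={b}
  B4: | IN={b} | OUT={}

Merge at B1: OUT[B1] = IN[B2] ⊔ IN[B4] = {a, b, e}
Applying B1's transfer function to that OUT value gives IN[B1] (row B1 above).

Answer: {b, e}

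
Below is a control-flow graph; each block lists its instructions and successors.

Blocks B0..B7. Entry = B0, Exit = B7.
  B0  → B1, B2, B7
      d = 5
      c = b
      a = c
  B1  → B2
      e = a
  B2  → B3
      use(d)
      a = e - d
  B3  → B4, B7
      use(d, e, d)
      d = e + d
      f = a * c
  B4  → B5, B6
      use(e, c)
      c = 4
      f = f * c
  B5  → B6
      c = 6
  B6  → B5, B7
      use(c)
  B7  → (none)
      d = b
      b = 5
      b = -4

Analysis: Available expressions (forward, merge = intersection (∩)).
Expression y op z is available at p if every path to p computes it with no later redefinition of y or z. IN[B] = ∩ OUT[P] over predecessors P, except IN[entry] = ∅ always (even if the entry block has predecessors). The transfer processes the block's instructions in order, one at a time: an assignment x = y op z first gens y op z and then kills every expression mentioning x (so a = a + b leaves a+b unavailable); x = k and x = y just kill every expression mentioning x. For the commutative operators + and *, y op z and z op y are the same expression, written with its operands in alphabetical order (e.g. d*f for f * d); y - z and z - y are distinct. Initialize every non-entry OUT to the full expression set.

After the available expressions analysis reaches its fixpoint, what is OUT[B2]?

Answer: {e-d}

Working:
Per-block solution:
  B0:   IN={}   OUT={}
  B1:   IN={}   OUT={}
  B2:   IN={}   OUT={e-d}
  B3:   IN={e-d}   OUT={a*c}
  B4:   IN={a*c}   OUT={}
  B5:   IN={}   OUT={}
  B6:   IN={}   OUT={}
  B7:   IN={}   OUT={}

Merge at B2: IN[B2] = OUT[B0] ∩ OUT[B1] = {}
Applying B2's transfer function to that IN value gives OUT[B2] (row B2 above).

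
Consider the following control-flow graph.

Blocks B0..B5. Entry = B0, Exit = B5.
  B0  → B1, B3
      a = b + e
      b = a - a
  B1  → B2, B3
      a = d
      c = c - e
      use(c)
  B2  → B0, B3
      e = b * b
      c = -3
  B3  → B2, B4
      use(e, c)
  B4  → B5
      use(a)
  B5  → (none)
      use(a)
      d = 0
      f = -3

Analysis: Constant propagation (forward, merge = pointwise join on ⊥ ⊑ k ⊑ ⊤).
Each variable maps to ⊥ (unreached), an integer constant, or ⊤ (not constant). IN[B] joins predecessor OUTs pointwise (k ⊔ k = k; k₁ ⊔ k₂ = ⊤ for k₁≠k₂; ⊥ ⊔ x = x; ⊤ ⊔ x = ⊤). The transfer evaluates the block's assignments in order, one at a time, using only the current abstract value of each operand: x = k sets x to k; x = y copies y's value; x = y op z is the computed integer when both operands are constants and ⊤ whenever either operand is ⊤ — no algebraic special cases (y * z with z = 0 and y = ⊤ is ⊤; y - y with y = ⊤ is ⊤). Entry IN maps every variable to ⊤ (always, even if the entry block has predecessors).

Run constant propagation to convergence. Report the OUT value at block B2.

Answer: {a: ⊤, b: ⊤, c: -3, d: ⊤, e: ⊤, f: ⊤}

Trace:
Fixpoint table:
  B0:  IN=(all ⊤)  OUT=(all ⊤)
  B1:  IN=(all ⊤)  OUT=(all ⊤)
  B2:  IN=(all ⊤)  OUT={c:-3; rest ⊤}
  B3:  IN=(all ⊤)  OUT=(all ⊤)
  B4:  IN=(all ⊤)  OUT=(all ⊤)
  B5:  IN=(all ⊤)  OUT={d:0, f:-3; rest ⊤}

Merge at B2: IN[B2] = OUT[B1] ⊔ OUT[B3] = {a: ⊤, b: ⊤, c: ⊤, d: ⊤, e: ⊤, f: ⊤}
Applying B2's transfer function to that IN value gives OUT[B2] (row B2 above).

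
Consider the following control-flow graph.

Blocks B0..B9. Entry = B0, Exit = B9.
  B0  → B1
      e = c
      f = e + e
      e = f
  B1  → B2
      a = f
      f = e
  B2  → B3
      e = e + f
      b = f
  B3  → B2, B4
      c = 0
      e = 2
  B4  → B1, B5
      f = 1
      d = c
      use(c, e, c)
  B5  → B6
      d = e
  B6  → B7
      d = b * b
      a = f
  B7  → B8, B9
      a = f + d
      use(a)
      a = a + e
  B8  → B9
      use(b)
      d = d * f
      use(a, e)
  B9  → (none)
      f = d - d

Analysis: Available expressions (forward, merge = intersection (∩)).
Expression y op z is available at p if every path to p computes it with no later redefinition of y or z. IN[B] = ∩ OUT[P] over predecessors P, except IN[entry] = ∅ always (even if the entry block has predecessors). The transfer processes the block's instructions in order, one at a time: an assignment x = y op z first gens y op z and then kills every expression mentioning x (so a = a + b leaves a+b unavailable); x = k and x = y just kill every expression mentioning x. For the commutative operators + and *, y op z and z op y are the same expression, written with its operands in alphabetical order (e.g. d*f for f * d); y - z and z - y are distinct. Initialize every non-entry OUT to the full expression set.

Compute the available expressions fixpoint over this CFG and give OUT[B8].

Per-block solution:
  B0: | IN={} | OUT={}
  B1: | IN={} | OUT={}
  B2: | IN={} | OUT={}
  B3: | IN={} | OUT={}
  B4: | IN={} | OUT={}
  B5: | IN={} | OUT={}
  B6: | IN={} | OUT={b*b}
  B7: | IN={b*b} | OUT={b*b, d+f}
  B8: | IN={b*b, d+f} | OUT={b*b}
  B9: | IN={b*b} | OUT={b*b, d-d}

Merge at B8: IN[B8] = OUT[B7] = {b*b, d+f}
Applying B8's transfer function to that IN value gives OUT[B8] (row B8 above).

Answer: {b*b}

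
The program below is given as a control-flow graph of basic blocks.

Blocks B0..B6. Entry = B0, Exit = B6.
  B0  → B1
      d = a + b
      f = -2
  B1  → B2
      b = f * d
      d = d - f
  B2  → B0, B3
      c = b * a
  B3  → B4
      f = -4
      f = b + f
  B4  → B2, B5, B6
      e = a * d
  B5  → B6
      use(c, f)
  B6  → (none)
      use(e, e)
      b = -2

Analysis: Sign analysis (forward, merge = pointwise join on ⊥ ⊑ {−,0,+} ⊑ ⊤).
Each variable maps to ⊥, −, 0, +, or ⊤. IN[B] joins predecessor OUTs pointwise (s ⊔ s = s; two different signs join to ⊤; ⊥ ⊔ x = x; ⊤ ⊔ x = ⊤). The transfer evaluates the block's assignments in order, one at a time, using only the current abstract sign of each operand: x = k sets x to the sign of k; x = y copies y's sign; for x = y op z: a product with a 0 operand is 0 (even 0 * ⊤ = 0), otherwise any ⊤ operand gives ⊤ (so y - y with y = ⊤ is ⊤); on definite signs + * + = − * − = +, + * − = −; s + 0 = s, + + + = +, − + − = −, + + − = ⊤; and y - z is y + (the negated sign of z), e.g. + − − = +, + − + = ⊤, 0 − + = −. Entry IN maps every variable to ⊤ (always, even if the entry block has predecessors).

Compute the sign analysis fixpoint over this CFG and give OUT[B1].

Answer: {a: ⊤, b: ⊤, c: ⊤, d: ⊤, e: ⊤, f: -}

Working:
Converged values:
  B0: | IN=(all ⊤) | OUT={f:-; rest ⊤}
  B1: | IN={f:-; rest ⊤} | OUT={f:-; rest ⊤}
  B2: | IN=(all ⊤) | OUT=(all ⊤)
  B3: | IN=(all ⊤) | OUT=(all ⊤)
  B4: | IN=(all ⊤) | OUT=(all ⊤)
  B5: | IN=(all ⊤) | OUT=(all ⊤)
  B6: | IN=(all ⊤) | OUT={b:-; rest ⊤}

Merge at B1: IN[B1] = OUT[B0] = {a: ⊤, b: ⊤, c: ⊤, d: ⊤, e: ⊤, f: -}
Applying B1's transfer function to that IN value gives OUT[B1] (row B1 above).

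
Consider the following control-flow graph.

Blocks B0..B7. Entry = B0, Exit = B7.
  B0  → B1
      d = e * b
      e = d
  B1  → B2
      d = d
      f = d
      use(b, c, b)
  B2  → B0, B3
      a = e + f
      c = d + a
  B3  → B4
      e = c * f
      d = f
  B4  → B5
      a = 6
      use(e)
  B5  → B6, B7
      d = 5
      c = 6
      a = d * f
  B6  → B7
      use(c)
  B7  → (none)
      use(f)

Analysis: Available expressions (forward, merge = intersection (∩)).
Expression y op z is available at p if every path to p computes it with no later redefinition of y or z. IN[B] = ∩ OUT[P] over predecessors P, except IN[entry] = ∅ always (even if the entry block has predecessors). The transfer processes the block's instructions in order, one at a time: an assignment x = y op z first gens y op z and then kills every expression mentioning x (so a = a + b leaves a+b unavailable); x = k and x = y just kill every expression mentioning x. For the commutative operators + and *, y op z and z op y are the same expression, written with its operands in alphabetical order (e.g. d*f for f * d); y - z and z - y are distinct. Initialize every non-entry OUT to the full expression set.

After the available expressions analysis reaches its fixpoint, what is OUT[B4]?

Answer: {c*f}

Trace:
Fixpoint table:
  B0: | IN={} | OUT={}
  B1: | IN={} | OUT={}
  B2: | IN={} | OUT={a+d, e+f}
  B3: | IN={a+d, e+f} | OUT={c*f}
  B4: | IN={c*f} | OUT={c*f}
  B5: | IN={c*f} | OUT={d*f}
  B6: | IN={d*f} | OUT={d*f}
  B7: | IN={d*f} | OUT={d*f}

Merge at B4: IN[B4] = OUT[B3] = {c*f}
Applying B4's transfer function to that IN value gives OUT[B4] (row B4 above).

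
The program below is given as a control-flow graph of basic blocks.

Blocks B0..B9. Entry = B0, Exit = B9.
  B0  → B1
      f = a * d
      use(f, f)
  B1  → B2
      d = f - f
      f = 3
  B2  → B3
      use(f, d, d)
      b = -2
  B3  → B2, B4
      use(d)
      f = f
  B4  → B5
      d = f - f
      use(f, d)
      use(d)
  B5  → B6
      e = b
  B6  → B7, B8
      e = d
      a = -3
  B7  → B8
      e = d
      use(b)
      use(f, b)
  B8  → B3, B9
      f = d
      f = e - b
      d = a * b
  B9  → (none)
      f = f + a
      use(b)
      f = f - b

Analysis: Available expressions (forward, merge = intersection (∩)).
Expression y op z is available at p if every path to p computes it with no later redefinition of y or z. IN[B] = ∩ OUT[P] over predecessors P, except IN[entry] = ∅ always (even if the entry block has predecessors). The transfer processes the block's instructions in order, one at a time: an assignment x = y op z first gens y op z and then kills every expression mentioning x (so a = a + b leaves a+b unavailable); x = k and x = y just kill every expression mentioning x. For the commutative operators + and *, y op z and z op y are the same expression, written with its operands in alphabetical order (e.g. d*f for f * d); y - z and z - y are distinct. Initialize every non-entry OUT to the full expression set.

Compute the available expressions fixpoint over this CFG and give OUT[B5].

Answer: {f-f}

Working:
Converged values:
  B0:  IN={}  OUT={a*d}
  B1:  IN={a*d}  OUT={}
  B2:  IN={}  OUT={}
  B3:  IN={}  OUT={}
  B4:  IN={}  OUT={f-f}
  B5:  IN={f-f}  OUT={f-f}
  B6:  IN={f-f}  OUT={f-f}
  B7:  IN={f-f}  OUT={f-f}
  B8:  IN={f-f}  OUT={a*b, e-b}
  B9:  IN={a*b, e-b}  OUT={a*b, e-b}

Merge at B5: IN[B5] = OUT[B4] = {f-f}
Applying B5's transfer function to that IN value gives OUT[B5] (row B5 above).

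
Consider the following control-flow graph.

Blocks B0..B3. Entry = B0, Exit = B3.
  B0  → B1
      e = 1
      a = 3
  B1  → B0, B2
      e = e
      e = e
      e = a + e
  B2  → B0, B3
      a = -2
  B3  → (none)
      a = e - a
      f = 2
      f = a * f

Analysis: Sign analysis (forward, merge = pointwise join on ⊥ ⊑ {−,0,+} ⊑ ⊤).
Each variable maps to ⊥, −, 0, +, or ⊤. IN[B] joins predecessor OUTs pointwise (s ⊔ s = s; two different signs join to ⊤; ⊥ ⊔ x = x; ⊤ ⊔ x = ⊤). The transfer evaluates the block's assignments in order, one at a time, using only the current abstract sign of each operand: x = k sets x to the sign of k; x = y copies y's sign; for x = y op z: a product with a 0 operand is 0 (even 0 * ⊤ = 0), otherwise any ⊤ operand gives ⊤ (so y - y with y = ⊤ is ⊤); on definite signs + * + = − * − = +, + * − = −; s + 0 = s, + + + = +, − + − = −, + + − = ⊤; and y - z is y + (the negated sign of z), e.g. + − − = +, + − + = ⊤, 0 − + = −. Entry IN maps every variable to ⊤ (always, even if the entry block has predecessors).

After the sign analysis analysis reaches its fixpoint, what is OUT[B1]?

Converged values:
  B0:  IN=(all ⊤)  OUT={a:+, e:+; rest ⊤}
  B1:  IN={a:+, e:+; rest ⊤}  OUT={a:+, e:+; rest ⊤}
  B2:  IN={a:+, e:+; rest ⊤}  OUT={a:-, e:+; rest ⊤}
  B3:  IN={a:-, e:+; rest ⊤}  OUT={a:+, e:+, f:+; rest ⊤}

Merge at B1: IN[B1] = OUT[B0] = {a: +, b: ⊤, c: ⊤, d: ⊤, e: +, f: ⊤}
Applying B1's transfer function to that IN value gives OUT[B1] (row B1 above).

Answer: {a: +, b: ⊤, c: ⊤, d: ⊤, e: +, f: ⊤}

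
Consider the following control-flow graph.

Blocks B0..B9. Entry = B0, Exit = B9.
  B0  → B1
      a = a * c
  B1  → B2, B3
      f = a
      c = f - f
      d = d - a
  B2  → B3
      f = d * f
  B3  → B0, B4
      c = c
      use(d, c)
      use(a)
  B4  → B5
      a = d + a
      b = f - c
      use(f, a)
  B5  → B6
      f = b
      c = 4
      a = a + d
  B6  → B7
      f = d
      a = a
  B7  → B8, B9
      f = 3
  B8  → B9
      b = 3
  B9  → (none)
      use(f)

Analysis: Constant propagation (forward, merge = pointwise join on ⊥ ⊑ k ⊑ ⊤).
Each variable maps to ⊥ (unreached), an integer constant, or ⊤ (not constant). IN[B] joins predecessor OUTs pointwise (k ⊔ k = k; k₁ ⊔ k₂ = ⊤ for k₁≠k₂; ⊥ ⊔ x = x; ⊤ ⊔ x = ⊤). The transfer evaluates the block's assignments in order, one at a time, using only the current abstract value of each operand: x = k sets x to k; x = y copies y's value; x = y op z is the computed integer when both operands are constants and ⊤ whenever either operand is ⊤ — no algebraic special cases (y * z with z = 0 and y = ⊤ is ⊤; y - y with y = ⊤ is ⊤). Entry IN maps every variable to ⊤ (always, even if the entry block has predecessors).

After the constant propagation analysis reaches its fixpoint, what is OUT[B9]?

Answer: {a: ⊤, b: ⊤, c: 4, d: ⊤, e: ⊤, f: 3}

Trace:
Converged values:
  B0: | IN=(all ⊤) | OUT=(all ⊤)
  B1: | IN=(all ⊤) | OUT=(all ⊤)
  B2: | IN=(all ⊤) | OUT=(all ⊤)
  B3: | IN=(all ⊤) | OUT=(all ⊤)
  B4: | IN=(all ⊤) | OUT=(all ⊤)
  B5: | IN=(all ⊤) | OUT={c:4; rest ⊤}
  B6: | IN={c:4; rest ⊤} | OUT={c:4; rest ⊤}
  B7: | IN={c:4; rest ⊤} | OUT={c:4, f:3; rest ⊤}
  B8: | IN={c:4, f:3; rest ⊤} | OUT={b:3, c:4, f:3; rest ⊤}
  B9: | IN={c:4, f:3; rest ⊤} | OUT={c:4, f:3; rest ⊤}

Merge at B9: IN[B9] = OUT[B7] ⊔ OUT[B8] = {a: ⊤, b: ⊤, c: 4, d: ⊤, e: ⊤, f: 3}
Applying B9's transfer function to that IN value gives OUT[B9] (row B9 above).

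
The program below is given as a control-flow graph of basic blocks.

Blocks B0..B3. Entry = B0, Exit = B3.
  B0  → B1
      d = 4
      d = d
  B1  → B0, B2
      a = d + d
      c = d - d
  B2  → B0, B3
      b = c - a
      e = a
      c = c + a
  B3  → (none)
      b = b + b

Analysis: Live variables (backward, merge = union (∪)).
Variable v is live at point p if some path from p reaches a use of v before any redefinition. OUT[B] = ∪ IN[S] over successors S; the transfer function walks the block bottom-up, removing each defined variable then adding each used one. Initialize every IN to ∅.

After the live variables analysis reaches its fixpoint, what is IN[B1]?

Answer: {d}

Derivation:
Converged values:
  B0:   IN={}   OUT={d}
  B1:   IN={d}   OUT={a, c}
  B2:   IN={a, c}   OUT={b}
  B3:   IN={b}   OUT={}

Merge at B1: OUT[B1] = IN[B0] ⊔ IN[B2] = {a, c}
Applying B1's transfer function to that OUT value gives IN[B1] (row B1 above).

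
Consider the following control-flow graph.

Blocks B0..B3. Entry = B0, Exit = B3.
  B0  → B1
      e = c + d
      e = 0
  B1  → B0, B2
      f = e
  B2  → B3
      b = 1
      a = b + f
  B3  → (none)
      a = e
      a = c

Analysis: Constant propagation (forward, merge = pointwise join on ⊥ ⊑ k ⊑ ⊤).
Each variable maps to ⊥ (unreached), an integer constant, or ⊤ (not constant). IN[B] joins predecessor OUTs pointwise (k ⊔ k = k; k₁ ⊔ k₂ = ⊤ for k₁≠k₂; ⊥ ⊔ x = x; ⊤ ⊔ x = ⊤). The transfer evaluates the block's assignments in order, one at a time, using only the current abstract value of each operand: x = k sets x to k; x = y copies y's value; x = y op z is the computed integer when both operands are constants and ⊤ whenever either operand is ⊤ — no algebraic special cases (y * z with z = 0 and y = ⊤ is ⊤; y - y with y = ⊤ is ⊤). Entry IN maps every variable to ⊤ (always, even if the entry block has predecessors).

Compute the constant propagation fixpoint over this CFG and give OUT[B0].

Answer: {a: ⊤, b: ⊤, c: ⊤, d: ⊤, e: 0, f: ⊤}

Trace:
Converged values:
  B0:   IN=(all ⊤)   OUT={e:0; rest ⊤}
  B1:   IN={e:0; rest ⊤}   OUT={e:0, f:0; rest ⊤}
  B2:   IN={e:0, f:0; rest ⊤}   OUT={a:1, b:1, e:0, f:0; rest ⊤}
  B3:   IN={a:1, b:1, e:0, f:0; rest ⊤}   OUT={b:1, e:0, f:0; rest ⊤}

Merge at B0 (entry node, so the boundary value (all ⊤) is joined with the incoming edge(s)): IN[B0] = (all ⊤) ⊔ OUT[B1] = {a: ⊤, b: ⊤, c: ⊤, d: ⊤, e: ⊤, f: ⊤}
Applying B0's transfer function to that IN value gives OUT[B0] (row B0 above).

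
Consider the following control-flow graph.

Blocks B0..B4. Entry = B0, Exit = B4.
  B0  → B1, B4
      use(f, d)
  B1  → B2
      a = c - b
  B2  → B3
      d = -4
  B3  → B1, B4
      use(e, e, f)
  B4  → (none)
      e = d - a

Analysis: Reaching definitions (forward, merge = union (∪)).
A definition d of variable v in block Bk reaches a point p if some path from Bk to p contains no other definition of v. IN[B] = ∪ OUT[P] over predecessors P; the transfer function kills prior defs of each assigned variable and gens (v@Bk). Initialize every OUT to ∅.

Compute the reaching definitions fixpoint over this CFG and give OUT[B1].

Answer: {a@B1, d@B2}

Trace:
Converged values:
  B0: | IN={} | OUT={}
  B1: | IN={a@B1, d@B2} | OUT={a@B1, d@B2}
  B2: | IN={a@B1, d@B2} | OUT={a@B1, d@B2}
  B3: | IN={a@B1, d@B2} | OUT={a@B1, d@B2}
  B4: | IN={a@B1, d@B2} | OUT={a@B1, d@B2, e@B4}

Merge at B1: IN[B1] = OUT[B0] ⊔ OUT[B3] = {a@B1, d@B2}
Applying B1's transfer function to that IN value gives OUT[B1] (row B1 above).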